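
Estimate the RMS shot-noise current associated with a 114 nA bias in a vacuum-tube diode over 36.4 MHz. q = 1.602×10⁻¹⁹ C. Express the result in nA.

I_n = √(2qI·B)
2qI·B = 2 × 1.602×10⁻¹⁹ × 1.14×10⁻⁷ × 3.64×10⁷ = 1.33×10⁻¹⁸ A²
I_n = √(1.33×10⁻¹⁸) = 1.15×10⁻⁹ A = 1.15 nA

1.15 nA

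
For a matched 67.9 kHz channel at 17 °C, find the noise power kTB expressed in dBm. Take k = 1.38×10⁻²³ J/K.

T = 17 °C + 273.15 = 290.15 K
P_n = kTB = 1.38×10⁻²³ × 290.15 × 6.79×10⁴ = 2.72×10⁻¹⁶ W
In dBm: 10 log₁₀(2.72×10⁻¹⁶ / 10⁻³) = −125.7 dBm

−125.7 dBm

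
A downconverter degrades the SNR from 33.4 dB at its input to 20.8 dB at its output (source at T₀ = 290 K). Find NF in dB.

12.6 dB

NF (dB) = SNR_in(dB) − SNR_out(dB) when the source is at T₀
NF = 33.4 − 20.8 = 12.6 dB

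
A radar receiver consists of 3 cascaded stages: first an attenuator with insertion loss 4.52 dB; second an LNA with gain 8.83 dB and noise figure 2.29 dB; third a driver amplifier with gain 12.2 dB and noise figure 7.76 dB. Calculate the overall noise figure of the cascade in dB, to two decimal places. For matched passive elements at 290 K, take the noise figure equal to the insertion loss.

Convert to linear (a loss of L dB is a gain of −L dB): F_i = 10^(NF_i/10), G_i = 10^(G_i,dB/10)
  Stage 1: F_1 = 10^(4.52/10) = 2.831, G_1 = 10^(−4.52/10) = 0.3532
  Stage 2: F_2 = 10^(2.29/10) = 1.694, G_2 = 10^(8.83/10) = 7.638
  Stage 3: F_3 = 10^(7.76/10) = 5.970, G_3 = 10^(12.2/10) = 16.60
Friis cascade:
  F = 2.831 + (1.694 − 1)/0.3532 + (5.970 − 1)/2.698 = 6.640
NF = 10 log₁₀(6.640) = 8.22 dB

8.22 dB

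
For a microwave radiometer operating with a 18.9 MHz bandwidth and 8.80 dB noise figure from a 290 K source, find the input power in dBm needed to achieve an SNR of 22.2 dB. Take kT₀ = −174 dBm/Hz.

−70.2 dBm

Sensitivity = −174 + 10 log₁₀(B) + NF + SNR_min
= −174 + 72.76 + 8.80 + 22.2
= −70.24 dBm → −70.2 dBm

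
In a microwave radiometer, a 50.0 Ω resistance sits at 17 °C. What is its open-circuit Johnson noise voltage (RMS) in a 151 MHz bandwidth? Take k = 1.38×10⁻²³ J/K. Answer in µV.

T = 17 °C + 273.15 = 290.15 K
V_n = √(4kTRB)
4kTRB = 4 × 1.38×10⁻²³ × 290.15 × 5.00×10¹ × 1.51×10⁸ = 1.21×10⁻¹⁰ V²
V_n = √(1.21×10⁻¹⁰) = 1.10×10⁻⁵ V = 11.0 µV

11.0 µV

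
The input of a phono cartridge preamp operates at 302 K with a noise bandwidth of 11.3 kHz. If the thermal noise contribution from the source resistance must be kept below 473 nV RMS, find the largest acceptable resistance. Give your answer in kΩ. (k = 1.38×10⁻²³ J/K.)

1.19 kΩ

Johnson–Nyquist: V_n = √(4kTRB) ⇒ R = V_n² / (4kTB)
4kTB = 4 × 1.38×10⁻²³ × 302 × 1.13×10⁴ = 1.88×10⁻¹⁶
R = (4.73×10⁻⁷)² / 1.88×10⁻¹⁶ = 1.19×10³ Ω = 1.19 kΩ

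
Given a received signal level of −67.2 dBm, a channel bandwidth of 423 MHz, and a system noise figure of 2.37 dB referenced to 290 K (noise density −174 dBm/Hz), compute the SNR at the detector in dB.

18.2 dB

Noise floor: N = −174 + 10 log₁₀(B) + NF
10 log₁₀(4.23×10⁸) = 86.26 dB
N = −174 + 86.26 + 2.37 = −85.37 dBm
SNR = P_sig − N = −67.2 − (−85.37) = 18.17 dB → 18.2 dB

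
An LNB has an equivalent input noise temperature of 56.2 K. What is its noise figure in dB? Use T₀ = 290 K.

F = 1 + T_e/T₀ = 1 + 56.2/290 = 1.19379
NF = 10 log₁₀(1.19379) = 0.769 dB

0.769 dB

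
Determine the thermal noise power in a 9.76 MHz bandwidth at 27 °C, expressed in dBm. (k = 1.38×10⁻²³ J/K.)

−103.9 dBm

T = 27 °C + 273.15 = 300.15 K
P_n = kTB = 1.38×10⁻²³ × 300.15 × 9.76×10⁶ = 4.04×10⁻¹⁴ W
In dBm: 10 log₁₀(4.04×10⁻¹⁴ / 10⁻³) = −103.9 dBm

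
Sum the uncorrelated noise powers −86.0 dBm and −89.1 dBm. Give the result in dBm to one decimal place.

Convert to linear, add, convert back:
P₁ = 2.51×10⁻¹² W, P₂ = 1.23×10⁻¹² W
P_tot = 3.74×10⁻¹² W → 10 log₁₀(P_tot / 10⁻³) = −84.3 dBm

−84.3 dBm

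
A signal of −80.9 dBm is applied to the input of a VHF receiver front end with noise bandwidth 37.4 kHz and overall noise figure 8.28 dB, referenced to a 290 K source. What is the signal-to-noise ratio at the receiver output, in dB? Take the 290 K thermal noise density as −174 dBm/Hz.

Noise floor: N = −174 + 10 log₁₀(B) + NF
10 log₁₀(3.74×10⁴) = 45.73 dB
N = −174 + 45.73 + 8.28 = −119.99 dBm
SNR = P_sig − N = −80.9 − (−119.99) = 39.09 dB → 39.1 dB

39.1 dB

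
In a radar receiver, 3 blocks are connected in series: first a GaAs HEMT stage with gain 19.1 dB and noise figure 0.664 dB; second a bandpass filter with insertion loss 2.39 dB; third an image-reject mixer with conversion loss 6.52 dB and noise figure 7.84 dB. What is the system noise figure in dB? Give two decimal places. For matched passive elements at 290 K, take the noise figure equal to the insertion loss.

Convert to linear (a loss of L dB is a gain of −L dB): F_i = 10^(NF_i/10), G_i = 10^(G_i,dB/10)
  Stage 1: F_1 = 10^(0.664/10) = 1.165, G_1 = 10^(19.1/10) = 81.28
  Stage 2: F_2 = 10^(2.39/10) = 1.734, G_2 = 10^(−2.39/10) = 0.5768
  Stage 3: F_3 = 10^(7.84/10) = 6.081, G_3 = 10^(−6.52/10) = 0.2228
Friis cascade:
  F = 1.165 + (1.734 − 1)/81.28 + (6.081 − 1)/46.88 = 1.283
NF = 10 log₁₀(1.283) = 1.08 dB

1.08 dB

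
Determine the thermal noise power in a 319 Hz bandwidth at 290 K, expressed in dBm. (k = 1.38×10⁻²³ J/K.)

−148.9 dBm

P_n = kTB = 1.38×10⁻²³ × 290 × 3.19×10² = 1.28×10⁻¹⁸ W
In dBm: 10 log₁₀(1.28×10⁻¹⁸ / 10⁻³) = −148.9 dBm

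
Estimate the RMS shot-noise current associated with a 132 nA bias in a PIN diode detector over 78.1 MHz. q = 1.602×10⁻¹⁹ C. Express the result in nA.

1.82 nA

I_n = √(2qI·B)
2qI·B = 2 × 1.602×10⁻¹⁹ × 1.32×10⁻⁷ × 7.81×10⁷ = 3.30×10⁻¹⁸ A²
I_n = √(3.30×10⁻¹⁸) = 1.82×10⁻⁹ A = 1.82 nA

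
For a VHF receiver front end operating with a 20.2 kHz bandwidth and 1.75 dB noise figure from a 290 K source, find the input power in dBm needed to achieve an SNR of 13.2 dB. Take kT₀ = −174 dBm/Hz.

Sensitivity = −174 + 10 log₁₀(B) + NF + SNR_min
= −174 + 43.05 + 1.75 + 13.2
= −116.00 dBm → −116.0 dBm

−116.0 dBm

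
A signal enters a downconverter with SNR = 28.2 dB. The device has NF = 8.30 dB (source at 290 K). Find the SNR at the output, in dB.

19.90 dB

By definition F = SNR_in/SNR_out, so in dB: SNR_out = SNR_in − NF
SNR_out = 28.2 − 8.30 = 19.90 dB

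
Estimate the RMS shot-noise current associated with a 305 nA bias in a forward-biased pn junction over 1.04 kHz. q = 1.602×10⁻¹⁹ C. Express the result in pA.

I_n = √(2qI·B)
2qI·B = 2 × 1.602×10⁻¹⁹ × 3.05×10⁻⁷ × 1.04×10³ = 1.02×10⁻²² A²
I_n = √(1.02×10⁻²²) = 1.01×10⁻¹¹ A = 10.1 pA

10.1 pA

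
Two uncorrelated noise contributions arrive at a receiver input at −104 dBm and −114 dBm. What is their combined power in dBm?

−103.6 dBm

Convert to linear, add, convert back:
P₁ = 3.98×10⁻¹⁴ W, P₂ = 3.98×10⁻¹⁵ W
P_tot = 4.38×10⁻¹⁴ W → 10 log₁₀(P_tot / 10⁻³) = −103.6 dBm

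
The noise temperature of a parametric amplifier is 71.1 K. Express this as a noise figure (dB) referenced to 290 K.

F = 1 + T_e/T₀ = 1 + 71.1/290 = 1.24517
NF = 10 log₁₀(1.24517) = 0.952 dB

0.952 dB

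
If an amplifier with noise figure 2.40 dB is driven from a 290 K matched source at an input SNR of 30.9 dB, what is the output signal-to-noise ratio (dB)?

By definition F = SNR_in/SNR_out, so in dB: SNR_out = SNR_in − NF
SNR_out = 30.9 − 2.40 = 28.50 dB

28.50 dB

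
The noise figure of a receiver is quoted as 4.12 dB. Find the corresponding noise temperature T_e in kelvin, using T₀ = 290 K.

F = 10^(4.12/10) = 2.58226
T_e = (F − 1)·T₀ = (2.58226 − 1) × 290 = 459 K

459 K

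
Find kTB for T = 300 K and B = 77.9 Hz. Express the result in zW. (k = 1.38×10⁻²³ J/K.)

P_n = kTB = 1.38×10⁻²³ × 300 × 7.79×10¹ = 3.23×10⁻¹⁹ W = 323 zW

323 zW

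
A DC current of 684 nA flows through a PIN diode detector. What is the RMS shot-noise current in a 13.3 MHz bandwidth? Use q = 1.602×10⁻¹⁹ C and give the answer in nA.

I_n = √(2qI·B)
2qI·B = 2 × 1.602×10⁻¹⁹ × 6.84×10⁻⁷ × 1.33×10⁷ = 2.91×10⁻¹⁸ A²
I_n = √(2.91×10⁻¹⁸) = 1.71×10⁻⁹ A = 1.71 nA

1.71 nA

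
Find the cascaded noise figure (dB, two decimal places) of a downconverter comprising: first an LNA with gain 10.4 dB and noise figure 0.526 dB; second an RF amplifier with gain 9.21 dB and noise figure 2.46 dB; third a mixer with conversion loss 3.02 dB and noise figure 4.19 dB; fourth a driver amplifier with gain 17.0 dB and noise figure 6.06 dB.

Convert to linear (a loss of L dB is a gain of −L dB): F_i = 10^(NF_i/10), G_i = 10^(G_i,dB/10)
  Stage 1: F_1 = 10^(0.526/10) = 1.129, G_1 = 10^(10.4/10) = 10.96
  Stage 2: F_2 = 10^(2.46/10) = 1.762, G_2 = 10^(9.21/10) = 8.337
  Stage 3: F_3 = 10^(4.19/10) = 2.624, G_3 = 10^(−3.02/10) = 0.4989
  Stage 4: F_4 = 10^(6.06/10) = 4.036, G_4 = 10^(17.0/10) = 50.12
Friis cascade:
  F = 1.129 + (1.762 − 1)/10.96 + (2.624 − 1)/91.41 + (4.036 − 1)/45.60 = 1.283
NF = 10 log₁₀(1.283) = 1.08 dB

1.08 dB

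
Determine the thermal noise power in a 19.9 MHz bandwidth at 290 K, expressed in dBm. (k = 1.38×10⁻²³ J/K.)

P_n = kTB = 1.38×10⁻²³ × 290 × 1.99×10⁷ = 7.96×10⁻¹⁴ W
In dBm: 10 log₁₀(7.96×10⁻¹⁴ / 10⁻³) = −101.0 dBm

−101.0 dBm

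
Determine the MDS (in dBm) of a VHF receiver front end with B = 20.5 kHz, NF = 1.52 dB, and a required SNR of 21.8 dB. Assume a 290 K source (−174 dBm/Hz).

Sensitivity = −174 + 10 log₁₀(B) + NF + SNR_min
= −174 + 43.12 + 1.52 + 21.8
= −107.56 dBm → −107.6 dBm

−107.6 dBm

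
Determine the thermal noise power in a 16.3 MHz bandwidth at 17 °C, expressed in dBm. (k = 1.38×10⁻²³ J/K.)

T = 17 °C + 273.15 = 290.15 K
P_n = kTB = 1.38×10⁻²³ × 290.15 × 1.63×10⁷ = 6.53×10⁻¹⁴ W
In dBm: 10 log₁₀(6.53×10⁻¹⁴ / 10⁻³) = −101.9 dBm

−101.9 dBm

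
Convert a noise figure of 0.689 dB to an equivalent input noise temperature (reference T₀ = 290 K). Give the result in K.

F = 10^(0.689/10) = 1.17193
T_e = (F − 1)·T₀ = (1.17193 − 1) × 290 = 49.9 K

49.9 K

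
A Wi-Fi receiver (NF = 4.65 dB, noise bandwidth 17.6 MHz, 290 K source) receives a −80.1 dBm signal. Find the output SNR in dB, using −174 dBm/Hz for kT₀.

16.8 dB

Noise floor: N = −174 + 10 log₁₀(B) + NF
10 log₁₀(1.76×10⁷) = 72.46 dB
N = −174 + 72.46 + 4.65 = −96.89 dBm
SNR = P_sig − N = −80.1 − (−96.89) = 16.79 dB → 16.8 dB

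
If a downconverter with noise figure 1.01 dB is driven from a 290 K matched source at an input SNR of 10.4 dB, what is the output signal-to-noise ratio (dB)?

9.39 dB

By definition F = SNR_in/SNR_out, so in dB: SNR_out = SNR_in − NF
SNR_out = 10.4 − 1.01 = 9.39 dB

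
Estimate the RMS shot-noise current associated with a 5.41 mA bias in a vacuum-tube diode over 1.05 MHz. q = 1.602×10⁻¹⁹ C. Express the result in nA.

I_n = √(2qI·B)
2qI·B = 2 × 1.602×10⁻¹⁹ × 5.41×10⁻³ × 1.05×10⁶ = 1.82×10⁻¹⁵ A²
I_n = √(1.82×10⁻¹⁵) = 4.27×10⁻⁸ A = 42.7 nA

42.7 nA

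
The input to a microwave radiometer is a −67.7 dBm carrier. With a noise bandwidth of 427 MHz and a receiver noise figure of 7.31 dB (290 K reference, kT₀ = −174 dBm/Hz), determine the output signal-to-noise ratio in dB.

Noise floor: N = −174 + 10 log₁₀(B) + NF
10 log₁₀(4.27×10⁸) = 86.3 dB
N = −174 + 86.3 + 7.31 = −80.39 dBm
SNR = P_sig − N = −67.7 − (−80.39) = 12.69 dB → 12.7 dB

12.7 dB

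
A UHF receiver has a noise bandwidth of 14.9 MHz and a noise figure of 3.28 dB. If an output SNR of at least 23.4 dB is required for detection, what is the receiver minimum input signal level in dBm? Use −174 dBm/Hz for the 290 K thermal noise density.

Sensitivity = −174 + 10 log₁₀(B) + NF + SNR_min
= −174 + 71.73 + 3.28 + 23.4
= −75.59 dBm → −75.6 dBm

−75.6 dBm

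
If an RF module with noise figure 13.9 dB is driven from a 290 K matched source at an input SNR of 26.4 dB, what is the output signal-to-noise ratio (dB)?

By definition F = SNR_in/SNR_out, so in dB: SNR_out = SNR_in − NF
SNR_out = 26.4 − 13.9 = 12.5 dB

12.5 dB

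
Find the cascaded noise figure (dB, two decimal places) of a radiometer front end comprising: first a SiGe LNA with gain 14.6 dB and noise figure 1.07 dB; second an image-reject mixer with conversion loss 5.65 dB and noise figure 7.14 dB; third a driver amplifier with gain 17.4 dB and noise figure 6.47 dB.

2.70 dB

Convert to linear (a loss of L dB is a gain of −L dB): F_i = 10^(NF_i/10), G_i = 10^(G_i,dB/10)
  Stage 1: F_1 = 10^(1.07/10) = 1.279, G_1 = 10^(14.6/10) = 28.84
  Stage 2: F_2 = 10^(7.14/10) = 5.176, G_2 = 10^(−5.65/10) = 0.2723
  Stage 3: F_3 = 10^(6.47/10) = 4.436, G_3 = 10^(17.4/10) = 54.95
Friis cascade:
  F = 1.279 + (5.176 − 1)/28.84 + (4.436 − 1)/7.852 = 1.862
NF = 10 log₁₀(1.862) = 2.70 dB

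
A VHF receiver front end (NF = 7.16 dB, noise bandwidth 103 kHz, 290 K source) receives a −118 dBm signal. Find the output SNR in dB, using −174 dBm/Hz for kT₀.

Noise floor: N = −174 + 10 log₁₀(B) + NF
10 log₁₀(1.03×10⁵) = 50.13 dB
N = −174 + 50.13 + 7.16 = −116.71 dBm
SNR = P_sig − N = −118 − (−116.71) = −1.29 dB → −1.3 dB

−1.3 dB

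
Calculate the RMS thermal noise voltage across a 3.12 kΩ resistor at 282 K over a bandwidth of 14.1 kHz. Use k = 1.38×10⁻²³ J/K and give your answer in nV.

V_n = √(4kTRB)
4kTRB = 4 × 1.38×10⁻²³ × 282 × 3.12×10³ × 1.41×10⁴ = 6.85×10⁻¹³ V²
V_n = √(6.85×10⁻¹³) = 8.28×10⁻⁷ V = 828 nV

828 nV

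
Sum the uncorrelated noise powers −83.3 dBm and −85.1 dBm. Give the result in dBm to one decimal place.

−81.1 dBm

Convert to linear, add, convert back:
P₁ = 4.68×10⁻¹² W, P₂ = 3.09×10⁻¹² W
P_tot = 7.77×10⁻¹² W → 10 log₁₀(P_tot / 10⁻³) = −81.1 dBm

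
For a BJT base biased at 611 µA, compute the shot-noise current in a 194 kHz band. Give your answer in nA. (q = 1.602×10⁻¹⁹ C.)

I_n = √(2qI·B)
2qI·B = 2 × 1.602×10⁻¹⁹ × 6.11×10⁻⁴ × 1.94×10⁵ = 3.80×10⁻¹⁷ A²
I_n = √(3.80×10⁻¹⁷) = 6.16×10⁻⁹ A = 6.16 nA

6.16 nA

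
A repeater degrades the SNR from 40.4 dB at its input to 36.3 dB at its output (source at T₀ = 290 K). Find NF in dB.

NF (dB) = SNR_in(dB) − SNR_out(dB) when the source is at T₀
NF = 40.4 − 36.3 = 4.1 dB

4.1 dB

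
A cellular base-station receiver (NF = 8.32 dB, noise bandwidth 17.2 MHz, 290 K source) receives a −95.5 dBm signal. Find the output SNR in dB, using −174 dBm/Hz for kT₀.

Noise floor: N = −174 + 10 log₁₀(B) + NF
10 log₁₀(1.72×10⁷) = 72.36 dB
N = −174 + 72.36 + 8.32 = −93.32 dBm
SNR = P_sig − N = −95.5 − (−93.32) = −2.18 dB → −2.2 dB

−2.2 dB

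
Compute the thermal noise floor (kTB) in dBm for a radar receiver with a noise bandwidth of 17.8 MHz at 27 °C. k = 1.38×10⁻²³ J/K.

T = 27 °C + 273.15 = 300.15 K
P_n = kTB = 1.38×10⁻²³ × 300.15 × 1.78×10⁷ = 7.37×10⁻¹⁴ W
In dBm: 10 log₁₀(7.37×10⁻¹⁴ / 10⁻³) = −101.3 dBm

−101.3 dBm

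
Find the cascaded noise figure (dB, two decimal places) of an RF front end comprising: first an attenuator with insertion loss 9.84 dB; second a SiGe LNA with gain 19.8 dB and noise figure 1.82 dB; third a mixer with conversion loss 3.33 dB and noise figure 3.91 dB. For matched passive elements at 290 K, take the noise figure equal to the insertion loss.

Convert to linear (a loss of L dB is a gain of −L dB): F_i = 10^(NF_i/10), G_i = 10^(G_i,dB/10)
  Stage 1: F_1 = 10^(9.84/10) = 9.638, G_1 = 10^(−9.84/10) = 0.1038
  Stage 2: F_2 = 10^(1.82/10) = 1.521, G_2 = 10^(19.8/10) = 95.50
  Stage 3: F_3 = 10^(3.91/10) = 2.460, G_3 = 10^(−3.33/10) = 0.4645
Friis cascade:
  F = 9.638 + (1.521 − 1)/0.1038 + (2.460 − 1)/9.908 = 14.80
NF = 10 log₁₀(14.80) = 11.70 dB

11.70 dB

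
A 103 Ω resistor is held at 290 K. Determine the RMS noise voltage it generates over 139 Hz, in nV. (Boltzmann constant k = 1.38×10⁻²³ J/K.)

V_n = √(4kTRB)
4kTRB = 4 × 1.38×10⁻²³ × 290 × 1.03×10² × 1.39×10² = 2.29×10⁻¹⁶ V²
V_n = √(2.29×10⁻¹⁶) = 1.51×10⁻⁸ V = 15.1 nV

15.1 nV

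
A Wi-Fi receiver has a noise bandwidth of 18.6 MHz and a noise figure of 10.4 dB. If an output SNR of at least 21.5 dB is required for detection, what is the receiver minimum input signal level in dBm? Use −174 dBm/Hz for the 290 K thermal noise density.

−69.4 dBm

Sensitivity = −174 + 10 log₁₀(B) + NF + SNR_min
= −174 + 72.7 + 10.4 + 21.5
= −69.4 dBm → −69.4 dBm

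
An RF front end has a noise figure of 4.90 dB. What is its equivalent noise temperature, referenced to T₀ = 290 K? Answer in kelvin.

606 K

F = 10^(4.90/10) = 3.0903
T_e = (F − 1)·T₀ = (3.0903 − 1) × 290 = 606 K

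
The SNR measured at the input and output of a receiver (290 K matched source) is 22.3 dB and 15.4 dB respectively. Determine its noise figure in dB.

NF (dB) = SNR_in(dB) − SNR_out(dB) when the source is at T₀
NF = 22.3 − 15.4 = 6.9 dB

6.9 dB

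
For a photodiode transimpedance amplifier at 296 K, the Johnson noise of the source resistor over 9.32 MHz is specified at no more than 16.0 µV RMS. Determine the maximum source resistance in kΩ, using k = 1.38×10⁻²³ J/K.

1.68 kΩ

Johnson–Nyquist: V_n = √(4kTRB) ⇒ R = V_n² / (4kTB)
4kTB = 4 × 1.38×10⁻²³ × 296 × 9.32×10⁶ = 1.52×10⁻¹³
R = (1.60×10⁻⁵)² / 1.52×10⁻¹³ = 1.68×10³ Ω = 1.68 kΩ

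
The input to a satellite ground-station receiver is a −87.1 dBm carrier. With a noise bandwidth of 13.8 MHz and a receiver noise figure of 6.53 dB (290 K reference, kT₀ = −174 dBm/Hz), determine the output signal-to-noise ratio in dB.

9.0 dB

Noise floor: N = −174 + 10 log₁₀(B) + NF
10 log₁₀(1.38×10⁷) = 71.4 dB
N = −174 + 71.4 + 6.53 = −96.07 dBm
SNR = P_sig − N = −87.1 − (−96.07) = 8.97 dB → 9.0 dB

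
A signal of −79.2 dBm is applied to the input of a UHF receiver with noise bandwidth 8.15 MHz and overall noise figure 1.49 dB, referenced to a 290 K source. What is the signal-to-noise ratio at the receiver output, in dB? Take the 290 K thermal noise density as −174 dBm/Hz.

Noise floor: N = −174 + 10 log₁₀(B) + NF
10 log₁₀(8.15×10⁶) = 69.11 dB
N = −174 + 69.11 + 1.49 = −103.40 dBm
SNR = P_sig − N = −79.2 − (−103.40) = 24.20 dB → 24.2 dB

24.2 dB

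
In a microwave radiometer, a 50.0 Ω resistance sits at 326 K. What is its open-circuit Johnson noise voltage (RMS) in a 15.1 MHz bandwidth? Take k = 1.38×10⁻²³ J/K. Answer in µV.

V_n = √(4kTRB)
4kTRB = 4 × 1.38×10⁻²³ × 326 × 5.00×10¹ × 1.51×10⁷ = 1.36×10⁻¹¹ V²
V_n = √(1.36×10⁻¹¹) = 3.69×10⁻⁶ V = 3.69 µV

3.69 µV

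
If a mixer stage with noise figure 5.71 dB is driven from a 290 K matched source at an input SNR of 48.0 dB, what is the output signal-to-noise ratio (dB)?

42.29 dB

By definition F = SNR_in/SNR_out, so in dB: SNR_out = SNR_in − NF
SNR_out = 48.0 − 5.71 = 42.29 dB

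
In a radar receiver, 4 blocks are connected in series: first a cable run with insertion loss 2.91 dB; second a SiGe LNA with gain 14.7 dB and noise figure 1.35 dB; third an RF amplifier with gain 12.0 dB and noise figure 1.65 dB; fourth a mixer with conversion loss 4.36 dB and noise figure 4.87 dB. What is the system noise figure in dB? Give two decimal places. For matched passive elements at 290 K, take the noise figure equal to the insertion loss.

Convert to linear (a loss of L dB is a gain of −L dB): F_i = 10^(NF_i/10), G_i = 10^(G_i,dB/10)
  Stage 1: F_1 = 10^(2.91/10) = 1.954, G_1 = 10^(−2.91/10) = 0.5117
  Stage 2: F_2 = 10^(1.35/10) = 1.365, G_2 = 10^(14.7/10) = 29.51
  Stage 3: F_3 = 10^(1.65/10) = 1.462, G_3 = 10^(12.0/10) = 15.85
  Stage 4: F_4 = 10^(4.87/10) = 3.069, G_4 = 10^(−4.36/10) = 0.3664
Friis cascade:
  F = 1.954 + (1.365 − 1)/0.5117 + (1.462 − 1)/15.10 + (3.069 − 1)/239.3 = 2.706
NF = 10 log₁₀(2.706) = 4.32 dB

4.32 dB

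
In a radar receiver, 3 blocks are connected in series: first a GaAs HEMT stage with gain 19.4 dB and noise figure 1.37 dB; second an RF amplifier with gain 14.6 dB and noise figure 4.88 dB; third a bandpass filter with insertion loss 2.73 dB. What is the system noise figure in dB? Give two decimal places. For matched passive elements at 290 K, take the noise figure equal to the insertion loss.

1.45 dB

Convert to linear (a loss of L dB is a gain of −L dB): F_i = 10^(NF_i/10), G_i = 10^(G_i,dB/10)
  Stage 1: F_1 = 10^(1.37/10) = 1.371, G_1 = 10^(19.4/10) = 87.10
  Stage 2: F_2 = 10^(4.88/10) = 3.076, G_2 = 10^(14.6/10) = 28.84
  Stage 3: F_3 = 10^(2.73/10) = 1.875, G_3 = 10^(−2.73/10) = 0.5333
Friis cascade:
  F = 1.371 + (3.076 − 1)/87.10 + (1.875 − 1)/2512 = 1.395
NF = 10 log₁₀(1.395) = 1.45 dB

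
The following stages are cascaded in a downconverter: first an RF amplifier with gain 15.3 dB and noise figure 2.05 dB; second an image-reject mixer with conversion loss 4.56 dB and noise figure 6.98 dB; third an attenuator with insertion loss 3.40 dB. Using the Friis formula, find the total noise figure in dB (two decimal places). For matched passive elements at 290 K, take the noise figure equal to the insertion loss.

Convert to linear (a loss of L dB is a gain of −L dB): F_i = 10^(NF_i/10), G_i = 10^(G_i,dB/10)
  Stage 1: F_1 = 10^(2.05/10) = 1.603, G_1 = 10^(15.3/10) = 33.88
  Stage 2: F_2 = 10^(6.98/10) = 4.989, G_2 = 10^(−4.56/10) = 0.3499
  Stage 3: F_3 = 10^(3.40/10) = 2.188, G_3 = 10^(−3.40/10) = 0.4571
Friis cascade:
  F = 1.603 + (4.989 − 1)/33.88 + (2.188 − 1)/11.86 = 1.821
NF = 10 log₁₀(1.821) = 2.60 dB

2.60 dB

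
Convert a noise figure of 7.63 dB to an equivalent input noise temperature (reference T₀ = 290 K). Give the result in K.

1390 K

F = 10^(7.63/10) = 5.79429
T_e = (F − 1)·T₀ = (5.79429 − 1) × 290 = 1390 K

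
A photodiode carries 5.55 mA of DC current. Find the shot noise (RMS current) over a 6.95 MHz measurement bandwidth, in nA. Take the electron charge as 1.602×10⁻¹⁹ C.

I_n = √(2qI·B)
2qI·B = 2 × 1.602×10⁻¹⁹ × 5.55×10⁻³ × 6.95×10⁶ = 1.24×10⁻¹⁴ A²
I_n = √(1.24×10⁻¹⁴) = 1.11×10⁻⁷ A = 111 nA

111 nA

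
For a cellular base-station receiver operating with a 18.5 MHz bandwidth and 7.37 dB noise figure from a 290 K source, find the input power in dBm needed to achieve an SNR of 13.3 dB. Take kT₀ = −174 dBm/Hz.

Sensitivity = −174 + 10 log₁₀(B) + NF + SNR_min
= −174 + 72.67 + 7.37 + 13.3
= −80.66 dBm → −80.7 dBm

−80.7 dBm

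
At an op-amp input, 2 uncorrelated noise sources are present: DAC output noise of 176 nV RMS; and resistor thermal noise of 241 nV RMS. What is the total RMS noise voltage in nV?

Uncorrelated sources add in power (mean-square): V_tot = √(ΣV_i²)
V_tot = √[(1.76×10⁻⁷)² + (2.41×10⁻⁷)²] = 2.98×10⁻⁷ V = 298 nV

298 nV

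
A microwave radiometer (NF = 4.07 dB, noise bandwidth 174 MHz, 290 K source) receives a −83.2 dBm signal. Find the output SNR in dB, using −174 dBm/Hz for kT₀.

Noise floor: N = −174 + 10 log₁₀(B) + NF
10 log₁₀(1.74×10⁸) = 82.41 dB
N = −174 + 82.41 + 4.07 = −87.52 dBm
SNR = P_sig − N = −83.2 − (−87.52) = 4.32 dB → 4.3 dB

4.3 dB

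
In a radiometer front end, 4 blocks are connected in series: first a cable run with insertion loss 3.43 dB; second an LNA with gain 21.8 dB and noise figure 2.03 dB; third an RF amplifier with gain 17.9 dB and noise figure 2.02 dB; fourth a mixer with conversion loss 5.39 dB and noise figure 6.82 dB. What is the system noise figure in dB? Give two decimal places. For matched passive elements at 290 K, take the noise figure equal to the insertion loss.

5.47 dB

Convert to linear (a loss of L dB is a gain of −L dB): F_i = 10^(NF_i/10), G_i = 10^(G_i,dB/10)
  Stage 1: F_1 = 10^(3.43/10) = 2.203, G_1 = 10^(−3.43/10) = 0.4539
  Stage 2: F_2 = 10^(2.03/10) = 1.596, G_2 = 10^(21.8/10) = 151.4
  Stage 3: F_3 = 10^(2.02/10) = 1.592, G_3 = 10^(17.9/10) = 61.66
  Stage 4: F_4 = 10^(6.82/10) = 4.808, G_4 = 10^(−5.39/10) = 0.2891
Friis cascade:
  F = 2.203 + (1.596 − 1)/0.4539 + (1.592 − 1)/68.71 + (4.808 − 1)/4236 = 3.525
NF = 10 log₁₀(3.525) = 5.47 dB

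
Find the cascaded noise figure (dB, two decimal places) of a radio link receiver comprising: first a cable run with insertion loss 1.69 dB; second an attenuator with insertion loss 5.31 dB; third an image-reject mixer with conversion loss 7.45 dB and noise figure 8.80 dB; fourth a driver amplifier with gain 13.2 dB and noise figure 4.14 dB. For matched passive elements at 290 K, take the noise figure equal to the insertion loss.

Convert to linear (a loss of L dB is a gain of −L dB): F_i = 10^(NF_i/10), G_i = 10^(G_i,dB/10)
  Stage 1: F_1 = 10^(1.69/10) = 1.476, G_1 = 10^(−1.69/10) = 0.6776
  Stage 2: F_2 = 10^(5.31/10) = 3.396, G_2 = 10^(−5.31/10) = 0.2944
  Stage 3: F_3 = 10^(8.80/10) = 7.586, G_3 = 10^(−7.45/10) = 0.1799
  Stage 4: F_4 = 10^(4.14/10) = 2.594, G_4 = 10^(13.2/10) = 20.89
Friis cascade:
  F = 1.476 + (3.396 − 1)/0.6776 + (7.586 − 1)/0.1995 + (2.594 − 1)/0.03589 = 82.43
NF = 10 log₁₀(82.43) = 19.16 dB

19.16 dB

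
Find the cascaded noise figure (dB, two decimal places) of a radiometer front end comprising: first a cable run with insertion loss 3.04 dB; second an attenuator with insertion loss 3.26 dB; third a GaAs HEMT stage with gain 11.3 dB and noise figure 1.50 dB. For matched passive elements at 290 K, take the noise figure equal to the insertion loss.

Convert to linear (a loss of L dB is a gain of −L dB): F_i = 10^(NF_i/10), G_i = 10^(G_i,dB/10)
  Stage 1: F_1 = 10^(3.04/10) = 2.014, G_1 = 10^(−3.04/10) = 0.4966
  Stage 2: F_2 = 10^(3.26/10) = 2.118, G_2 = 10^(−3.26/10) = 0.4721
  Stage 3: F_3 = 10^(1.50/10) = 1.413, G_3 = 10^(11.3/10) = 13.49
Friis cascade:
  F = 2.014 + (2.118 − 1)/0.4966 + (1.413 − 1)/0.2344 = 6.026
NF = 10 log₁₀(6.026) = 7.80 dB

7.80 dB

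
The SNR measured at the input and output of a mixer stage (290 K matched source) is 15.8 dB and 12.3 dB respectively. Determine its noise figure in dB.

3.5 dB

NF (dB) = SNR_in(dB) − SNR_out(dB) when the source is at T₀
NF = 15.8 − 12.3 = 3.5 dB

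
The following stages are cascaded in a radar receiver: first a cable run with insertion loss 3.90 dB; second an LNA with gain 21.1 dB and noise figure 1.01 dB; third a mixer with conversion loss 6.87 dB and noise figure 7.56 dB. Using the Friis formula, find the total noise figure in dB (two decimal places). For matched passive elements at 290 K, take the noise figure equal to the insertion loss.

5.03 dB

Convert to linear (a loss of L dB is a gain of −L dB): F_i = 10^(NF_i/10), G_i = 10^(G_i,dB/10)
  Stage 1: F_1 = 10^(3.90/10) = 2.455, G_1 = 10^(−3.90/10) = 0.4074
  Stage 2: F_2 = 10^(1.01/10) = 1.262, G_2 = 10^(21.1/10) = 128.8
  Stage 3: F_3 = 10^(7.56/10) = 5.702, G_3 = 10^(−6.87/10) = 0.2056
Friis cascade:
  F = 2.455 + (1.262 − 1)/0.4074 + (5.702 − 1)/52.48 = 3.187
NF = 10 log₁₀(3.187) = 5.03 dB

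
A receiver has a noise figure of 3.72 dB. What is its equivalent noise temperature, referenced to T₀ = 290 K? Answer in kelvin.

393 K

F = 10^(3.72/10) = 2.35505
T_e = (F − 1)·T₀ = (2.35505 − 1) × 290 = 393 K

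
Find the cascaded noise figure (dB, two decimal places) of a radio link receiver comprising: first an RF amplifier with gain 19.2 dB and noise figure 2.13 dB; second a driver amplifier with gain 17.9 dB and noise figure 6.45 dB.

Convert to linear (a loss of L dB is a gain of −L dB): F_i = 10^(NF_i/10), G_i = 10^(G_i,dB/10)
  Stage 1: F_1 = 10^(2.13/10) = 1.633, G_1 = 10^(19.2/10) = 83.18
  Stage 2: F_2 = 10^(6.45/10) = 4.416, G_2 = 10^(17.9/10) = 61.66
Friis cascade:
  F = 1.633 + (4.416 − 1)/83.18 = 1.674
NF = 10 log₁₀(1.674) = 2.24 dB

2.24 dB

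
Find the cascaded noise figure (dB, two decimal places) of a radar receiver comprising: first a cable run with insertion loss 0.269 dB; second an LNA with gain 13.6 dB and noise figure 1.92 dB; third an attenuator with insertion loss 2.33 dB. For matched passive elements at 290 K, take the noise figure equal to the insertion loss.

Convert to linear (a loss of L dB is a gain of −L dB): F_i = 10^(NF_i/10), G_i = 10^(G_i,dB/10)
  Stage 1: F_1 = 10^(0.269/10) = 1.064, G_1 = 10^(−0.269/10) = 0.9399
  Stage 2: F_2 = 10^(1.92/10) = 1.556, G_2 = 10^(13.6/10) = 22.91
  Stage 3: F_3 = 10^(2.33/10) = 1.710, G_3 = 10^(−2.33/10) = 0.5848
Friis cascade:
  F = 1.064 + (1.556 − 1)/0.9399 + (1.710 − 1)/21.53 = 1.688
NF = 10 log₁₀(1.688) = 2.27 dB

2.27 dB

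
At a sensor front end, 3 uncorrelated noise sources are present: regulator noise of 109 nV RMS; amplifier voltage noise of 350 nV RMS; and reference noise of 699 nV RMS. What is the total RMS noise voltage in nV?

789 nV

Uncorrelated sources add in power (mean-square): V_tot = √(ΣV_i²)
V_tot = √[(1.09×10⁻⁷)² + (3.50×10⁻⁷)² + (6.99×10⁻⁷)²] = 7.89×10⁻⁷ V = 789 nV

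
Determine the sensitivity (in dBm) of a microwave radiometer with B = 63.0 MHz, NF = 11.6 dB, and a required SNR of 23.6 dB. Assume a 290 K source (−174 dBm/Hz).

−60.8 dBm

Sensitivity = −174 + 10 log₁₀(B) + NF + SNR_min
= −174 + 77.99 + 11.6 + 23.6
= −60.81 dBm → −60.8 dBm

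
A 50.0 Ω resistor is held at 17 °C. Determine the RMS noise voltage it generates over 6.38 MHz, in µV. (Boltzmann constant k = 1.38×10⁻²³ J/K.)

T = 17 °C + 273.15 = 290.15 K
V_n = √(4kTRB)
4kTRB = 4 × 1.38×10⁻²³ × 290.15 × 5.00×10¹ × 6.38×10⁶ = 5.11×10⁻¹² V²
V_n = √(5.11×10⁻¹²) = 2.26×10⁻⁶ V = 2.26 µV

2.26 µV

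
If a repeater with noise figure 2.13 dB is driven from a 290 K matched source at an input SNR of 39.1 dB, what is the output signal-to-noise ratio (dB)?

By definition F = SNR_in/SNR_out, so in dB: SNR_out = SNR_in − NF
SNR_out = 39.1 − 2.13 = 36.97 dB

36.97 dB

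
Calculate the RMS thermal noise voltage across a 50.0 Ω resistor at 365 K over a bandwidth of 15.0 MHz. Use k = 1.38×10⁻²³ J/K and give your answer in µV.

V_n = √(4kTRB)
4kTRB = 4 × 1.38×10⁻²³ × 365 × 5.00×10¹ × 1.50×10⁷ = 1.51×10⁻¹¹ V²
V_n = √(1.51×10⁻¹¹) = 3.89×10⁻⁶ V = 3.89 µV

3.89 µV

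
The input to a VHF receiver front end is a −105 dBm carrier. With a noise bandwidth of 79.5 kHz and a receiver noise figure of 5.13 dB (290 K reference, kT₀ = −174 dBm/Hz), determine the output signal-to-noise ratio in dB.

Noise floor: N = −174 + 10 log₁₀(B) + NF
10 log₁₀(7.95×10⁴) = 49 dB
N = −174 + 49 + 5.13 = −119.87 dBm
SNR = P_sig − N = −105 − (−119.87) = 14.87 dB → 14.9 dB

14.9 dB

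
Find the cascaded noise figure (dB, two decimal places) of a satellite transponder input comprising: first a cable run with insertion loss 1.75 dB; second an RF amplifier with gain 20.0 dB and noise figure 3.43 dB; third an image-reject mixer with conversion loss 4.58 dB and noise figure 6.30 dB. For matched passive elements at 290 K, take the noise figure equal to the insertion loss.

Convert to linear (a loss of L dB is a gain of −L dB): F_i = 10^(NF_i/10), G_i = 10^(G_i,dB/10)
  Stage 1: F_1 = 10^(1.75/10) = 1.496, G_1 = 10^(−1.75/10) = 0.6683
  Stage 2: F_2 = 10^(3.43/10) = 2.203, G_2 = 10^(20.0/10) = 100.0
  Stage 3: F_3 = 10^(6.30/10) = 4.266, G_3 = 10^(−4.58/10) = 0.3483
Friis cascade:
  F = 1.496 + (2.203 − 1)/0.6683 + (4.266 − 1)/66.83 = 3.345
NF = 10 log₁₀(3.345) = 5.24 dB

5.24 dB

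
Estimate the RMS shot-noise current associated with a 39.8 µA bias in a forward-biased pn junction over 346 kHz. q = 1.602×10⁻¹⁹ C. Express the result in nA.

I_n = √(2qI·B)
2qI·B = 2 × 1.602×10⁻¹⁹ × 3.98×10⁻⁵ × 3.46×10⁵ = 4.41×10⁻¹⁸ A²
I_n = √(4.41×10⁻¹⁸) = 2.10×10⁻⁹ A = 2.10 nA

2.10 nA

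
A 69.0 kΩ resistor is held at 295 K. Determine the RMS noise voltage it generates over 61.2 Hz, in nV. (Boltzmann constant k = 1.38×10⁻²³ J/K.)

V_n = √(4kTRB)
4kTRB = 4 × 1.38×10⁻²³ × 295 × 6.90×10⁴ × 6.12×10¹ = 6.88×10⁻¹⁴ V²
V_n = √(6.88×10⁻¹⁴) = 2.62×10⁻⁷ V = 262 nV

262 nV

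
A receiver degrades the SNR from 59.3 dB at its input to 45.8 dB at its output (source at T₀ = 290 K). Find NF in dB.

NF (dB) = SNR_in(dB) − SNR_out(dB) when the source is at T₀
NF = 59.3 − 45.8 = 13.5 dB

13.5 dB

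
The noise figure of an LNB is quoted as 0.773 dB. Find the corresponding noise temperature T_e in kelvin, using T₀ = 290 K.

56.5 K

F = 10^(0.773/10) = 1.19481
T_e = (F − 1)·T₀ = (1.19481 − 1) × 290 = 56.5 K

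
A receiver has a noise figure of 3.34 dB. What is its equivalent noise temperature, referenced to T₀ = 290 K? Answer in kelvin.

F = 10^(3.34/10) = 2.15774
T_e = (F − 1)·T₀ = (2.15774 − 1) × 290 = 336 K

336 K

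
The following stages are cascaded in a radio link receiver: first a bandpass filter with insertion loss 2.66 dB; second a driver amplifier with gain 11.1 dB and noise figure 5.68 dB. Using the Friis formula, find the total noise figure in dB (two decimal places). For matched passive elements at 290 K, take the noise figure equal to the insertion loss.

8.34 dB

Convert to linear (a loss of L dB is a gain of −L dB): F_i = 10^(NF_i/10), G_i = 10^(G_i,dB/10)
  Stage 1: F_1 = 10^(2.66/10) = 1.845, G_1 = 10^(−2.66/10) = 0.5420
  Stage 2: F_2 = 10^(5.68/10) = 3.698, G_2 = 10^(11.1/10) = 12.88
Friis cascade:
  F = 1.845 + (3.698 − 1)/0.5420 = 6.823
NF = 10 log₁₀(6.823) = 8.34 dB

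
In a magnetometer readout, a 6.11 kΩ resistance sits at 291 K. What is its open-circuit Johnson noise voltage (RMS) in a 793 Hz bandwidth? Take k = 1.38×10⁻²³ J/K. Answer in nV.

V_n = √(4kTRB)
4kTRB = 4 × 1.38×10⁻²³ × 291 × 6.11×10³ × 7.93×10² = 7.78×10⁻¹⁴ V²
V_n = √(7.78×10⁻¹⁴) = 2.79×10⁻⁷ V = 279 nV

279 nV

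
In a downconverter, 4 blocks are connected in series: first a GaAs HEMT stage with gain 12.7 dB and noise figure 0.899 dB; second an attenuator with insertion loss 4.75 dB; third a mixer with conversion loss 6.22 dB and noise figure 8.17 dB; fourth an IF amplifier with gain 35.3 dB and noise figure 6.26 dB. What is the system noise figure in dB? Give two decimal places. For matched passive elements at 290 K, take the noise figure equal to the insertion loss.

6.43 dB

Convert to linear (a loss of L dB is a gain of −L dB): F_i = 10^(NF_i/10), G_i = 10^(G_i,dB/10)
  Stage 1: F_1 = 10^(0.899/10) = 1.230, G_1 = 10^(12.7/10) = 18.62
  Stage 2: F_2 = 10^(4.75/10) = 2.985, G_2 = 10^(−4.75/10) = 0.3350
  Stage 3: F_3 = 10^(8.17/10) = 6.561, G_3 = 10^(−6.22/10) = 0.2388
  Stage 4: F_4 = 10^(6.26/10) = 4.227, G_4 = 10^(35.3/10) = 3388
Friis cascade:
  F = 1.230 + (2.985 − 1)/18.62 + (6.561 − 1)/6.237 + (4.227 − 1)/1.489 = 4.395
NF = 10 log₁₀(4.395) = 6.43 dB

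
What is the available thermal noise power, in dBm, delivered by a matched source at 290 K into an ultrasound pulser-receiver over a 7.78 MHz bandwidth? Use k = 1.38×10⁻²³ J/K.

−105.1 dBm

P_n = kTB = 1.38×10⁻²³ × 290 × 7.78×10⁶ = 3.11×10⁻¹⁴ W
In dBm: 10 log₁₀(3.11×10⁻¹⁴ / 10⁻³) = −105.1 dBm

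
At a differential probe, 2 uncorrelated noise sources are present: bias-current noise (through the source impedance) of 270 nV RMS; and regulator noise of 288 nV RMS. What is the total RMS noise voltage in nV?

Uncorrelated sources add in power (mean-square): V_tot = √(ΣV_i²)
V_tot = √[(2.70×10⁻⁷)² + (2.88×10⁻⁷)²] = 3.95×10⁻⁷ V = 395 nV

395 nV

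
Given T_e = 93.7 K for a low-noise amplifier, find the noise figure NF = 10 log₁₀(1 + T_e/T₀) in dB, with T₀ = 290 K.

1.22 dB

F = 1 + T_e/T₀ = 1 + 93.7/290 = 1.3231
NF = 10 log₁₀(1.3231) = 1.22 dB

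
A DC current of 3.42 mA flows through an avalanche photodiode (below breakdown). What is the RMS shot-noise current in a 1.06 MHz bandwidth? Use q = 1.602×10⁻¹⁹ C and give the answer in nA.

I_n = √(2qI·B)
2qI·B = 2 × 1.602×10⁻¹⁹ × 3.42×10⁻³ × 1.06×10⁶ = 1.16×10⁻¹⁵ A²
I_n = √(1.16×10⁻¹⁵) = 3.41×10⁻⁸ A = 34.1 nA

34.1 nA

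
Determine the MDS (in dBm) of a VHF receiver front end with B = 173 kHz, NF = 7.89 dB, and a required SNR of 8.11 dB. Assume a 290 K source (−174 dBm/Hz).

−105.6 dBm

Sensitivity = −174 + 10 log₁₀(B) + NF + SNR_min
= −174 + 52.38 + 7.89 + 8.11
= −105.62 dBm → −105.6 dBm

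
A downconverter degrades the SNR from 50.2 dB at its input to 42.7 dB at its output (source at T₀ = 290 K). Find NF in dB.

7.5 dB

NF (dB) = SNR_in(dB) − SNR_out(dB) when the source is at T₀
NF = 50.2 − 42.7 = 7.5 dB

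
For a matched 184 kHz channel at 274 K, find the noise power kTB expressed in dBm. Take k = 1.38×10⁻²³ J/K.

P_n = kTB = 1.38×10⁻²³ × 274 × 1.84×10⁵ = 6.96×10⁻¹⁶ W
In dBm: 10 log₁₀(6.96×10⁻¹⁶ / 10⁻³) = −121.6 dBm

−121.6 dBm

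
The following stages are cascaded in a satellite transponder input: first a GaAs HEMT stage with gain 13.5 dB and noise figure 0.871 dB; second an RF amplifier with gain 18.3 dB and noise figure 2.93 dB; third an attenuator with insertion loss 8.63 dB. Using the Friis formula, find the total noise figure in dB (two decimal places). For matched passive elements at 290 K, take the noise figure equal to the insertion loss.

1.04 dB

Convert to linear (a loss of L dB is a gain of −L dB): F_i = 10^(NF_i/10), G_i = 10^(G_i,dB/10)
  Stage 1: F_1 = 10^(0.871/10) = 1.222, G_1 = 10^(13.5/10) = 22.39
  Stage 2: F_2 = 10^(2.93/10) = 1.963, G_2 = 10^(18.3/10) = 67.61
  Stage 3: F_3 = 10^(8.63/10) = 7.295, G_3 = 10^(−8.63/10) = 0.1371
Friis cascade:
  F = 1.222 + (1.963 − 1)/22.39 + (7.295 − 1)/1514 = 1.269
NF = 10 log₁₀(1.269) = 1.04 dB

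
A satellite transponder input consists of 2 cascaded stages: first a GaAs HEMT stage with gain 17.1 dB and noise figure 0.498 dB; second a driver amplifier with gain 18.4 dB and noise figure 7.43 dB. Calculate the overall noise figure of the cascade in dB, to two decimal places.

0.83 dB

Convert to linear (a loss of L dB is a gain of −L dB): F_i = 10^(NF_i/10), G_i = 10^(G_i,dB/10)
  Stage 1: F_1 = 10^(0.498/10) = 1.122, G_1 = 10^(17.1/10) = 51.29
  Stage 2: F_2 = 10^(7.43/10) = 5.534, G_2 = 10^(18.4/10) = 69.18
Friis cascade:
  F = 1.122 + (5.534 − 1)/51.29 = 1.210
NF = 10 log₁₀(1.210) = 0.83 dB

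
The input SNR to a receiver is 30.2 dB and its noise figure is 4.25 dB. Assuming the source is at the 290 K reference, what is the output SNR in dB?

25.95 dB

By definition F = SNR_in/SNR_out, so in dB: SNR_out = SNR_in − NF
SNR_out = 30.2 − 4.25 = 25.95 dB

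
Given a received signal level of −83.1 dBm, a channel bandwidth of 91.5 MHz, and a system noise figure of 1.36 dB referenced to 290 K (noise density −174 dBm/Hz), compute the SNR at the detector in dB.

9.9 dB

Noise floor: N = −174 + 10 log₁₀(B) + NF
10 log₁₀(9.15×10⁷) = 79.61 dB
N = −174 + 79.61 + 1.36 = −93.03 dBm
SNR = P_sig − N = −83.1 − (−93.03) = 9.93 dB → 9.9 dB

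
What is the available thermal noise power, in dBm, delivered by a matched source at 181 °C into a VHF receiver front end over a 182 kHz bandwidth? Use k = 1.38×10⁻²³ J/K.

T = 181 °C + 273.15 = 454.15 K
P_n = kTB = 1.38×10⁻²³ × 454.15 × 1.82×10⁵ = 1.14×10⁻¹⁵ W
In dBm: 10 log₁₀(1.14×10⁻¹⁵ / 10⁻³) = −119.4 dBm

−119.4 dBm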